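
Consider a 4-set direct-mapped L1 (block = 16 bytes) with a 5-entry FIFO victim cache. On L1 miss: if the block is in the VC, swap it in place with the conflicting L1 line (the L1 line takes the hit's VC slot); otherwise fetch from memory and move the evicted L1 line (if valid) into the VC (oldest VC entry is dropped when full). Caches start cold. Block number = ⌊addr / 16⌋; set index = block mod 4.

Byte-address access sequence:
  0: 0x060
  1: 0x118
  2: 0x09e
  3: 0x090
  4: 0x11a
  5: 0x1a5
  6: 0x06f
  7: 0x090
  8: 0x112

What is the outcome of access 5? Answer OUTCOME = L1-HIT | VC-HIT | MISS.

#0 0x60→b6/s2 MISS; vc=[]
#1 0x118→b17/s1 MISS; vc=[]
#2 0x9e→b9/s1 MISS; vc=[17]
#3 0x90→b9/s1 L1-HIT; vc=[17]
#4 0x11a→b17/s1 VC-HIT; vc=[9]
#5 0x1a5→b26/s2 MISS; vc=[9,6]
#6 0x6f→b6/s2 VC-HIT; vc=[9,26]
#7 0x90→b9/s1 VC-HIT; vc=[17,26]
#8 0x112→b17/s1 VC-HIT; vc=[9,26]

OUTCOME = MISS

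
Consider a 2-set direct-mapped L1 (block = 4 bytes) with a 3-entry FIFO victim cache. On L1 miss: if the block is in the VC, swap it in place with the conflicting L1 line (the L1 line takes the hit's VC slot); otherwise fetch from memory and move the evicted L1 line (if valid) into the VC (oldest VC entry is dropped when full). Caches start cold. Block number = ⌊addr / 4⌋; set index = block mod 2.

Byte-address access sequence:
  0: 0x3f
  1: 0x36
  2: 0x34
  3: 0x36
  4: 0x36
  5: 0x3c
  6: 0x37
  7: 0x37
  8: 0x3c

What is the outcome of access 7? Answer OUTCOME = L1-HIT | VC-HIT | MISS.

OUTCOME = L1-HIT

#0 0x3f→b15/s1 MISS; vc=[]
#1 0x36→b13/s1 MISS; vc=[15]
#2 0x34→b13/s1 L1-HIT; vc=[15]
#3 0x36→b13/s1 L1-HIT; vc=[15]
#4 0x36→b13/s1 L1-HIT; vc=[15]
#5 0x3c→b15/s1 VC-HIT; vc=[13]
#6 0x37→b13/s1 VC-HIT; vc=[15]
#7 0x37→b13/s1 L1-HIT; vc=[15]
#8 0x3c→b15/s1 VC-HIT; vc=[13]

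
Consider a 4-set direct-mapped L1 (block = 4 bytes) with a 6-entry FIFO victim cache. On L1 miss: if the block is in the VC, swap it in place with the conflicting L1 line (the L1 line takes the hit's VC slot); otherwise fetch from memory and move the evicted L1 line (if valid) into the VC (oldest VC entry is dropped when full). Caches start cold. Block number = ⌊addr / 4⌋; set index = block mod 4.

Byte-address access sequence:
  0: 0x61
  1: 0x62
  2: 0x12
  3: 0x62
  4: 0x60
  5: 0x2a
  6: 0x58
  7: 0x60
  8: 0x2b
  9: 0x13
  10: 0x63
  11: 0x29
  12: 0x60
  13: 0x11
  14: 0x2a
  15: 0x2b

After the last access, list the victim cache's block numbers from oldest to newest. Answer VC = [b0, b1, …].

VC = [24, 22]

  [0] addr=0x61 blk=24 s=0: MISS | VC []
  [1] addr=0x62 blk=24 s=0: L1-HIT | VC []
  [2] addr=0x12 blk=4 s=0: MISS | VC [24]
  [3] addr=0x62 blk=24 s=0: VC-HIT | VC [4]
  [4] addr=0x60 blk=24 s=0: L1-HIT | VC [4]
  [5] addr=0x2a blk=10 s=2: MISS | VC [4]
  [6] addr=0x58 blk=22 s=2: MISS | VC [4, 10]
  [7] addr=0x60 blk=24 s=0: L1-HIT | VC [4, 10]
  [8] addr=0x2b blk=10 s=2: VC-HIT | VC [4, 22]
  [9] addr=0x13 blk=4 s=0: VC-HIT | VC [24, 22]
  [10] addr=0x63 blk=24 s=0: VC-HIT | VC [4, 22]
  [11] addr=0x29 blk=10 s=2: L1-HIT | VC [4, 22]
  [12] addr=0x60 blk=24 s=0: L1-HIT | VC [4, 22]
  [13] addr=0x11 blk=4 s=0: VC-HIT | VC [24, 22]
  [14] addr=0x2a blk=10 s=2: L1-HIT | VC [24, 22]
  [15] addr=0x2b blk=10 s=2: L1-HIT | VC [24, 22]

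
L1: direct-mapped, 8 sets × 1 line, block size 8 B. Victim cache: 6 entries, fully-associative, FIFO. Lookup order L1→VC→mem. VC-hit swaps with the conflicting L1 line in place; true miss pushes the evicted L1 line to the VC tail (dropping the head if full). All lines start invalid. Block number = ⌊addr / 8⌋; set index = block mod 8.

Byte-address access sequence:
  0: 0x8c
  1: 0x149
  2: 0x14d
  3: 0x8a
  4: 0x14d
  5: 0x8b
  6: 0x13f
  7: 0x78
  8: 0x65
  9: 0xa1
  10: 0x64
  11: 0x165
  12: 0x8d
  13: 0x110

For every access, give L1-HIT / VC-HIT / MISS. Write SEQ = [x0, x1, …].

#0 0x8c→b17/s1 MISS; vc=[]
#1 0x149→b41/s1 MISS; vc=[17]
#2 0x14d→b41/s1 L1-HIT; vc=[17]
#3 0x8a→b17/s1 VC-HIT; vc=[41]
#4 0x14d→b41/s1 VC-HIT; vc=[17]
#5 0x8b→b17/s1 VC-HIT; vc=[41]
#6 0x13f→b39/s7 MISS; vc=[41]
#7 0x78→b15/s7 MISS; vc=[41,39]
#8 0x65→b12/s4 MISS; vc=[41,39]
#9 0xa1→b20/s4 MISS; vc=[41,39,12]
#10 0x64→b12/s4 VC-HIT; vc=[41,39,20]
#11 0x165→b44/s4 MISS; vc=[41,39,20,12]
#12 0x8d→b17/s1 L1-HIT; vc=[41,39,20,12]
#13 0x110→b34/s2 MISS; vc=[41,39,20,12]

SEQ = [MISS, MISS, L1-HIT, VC-HIT, VC-HIT, VC-HIT, MISS, MISS, MISS, MISS, VC-HIT, MISS, L1-HIT, MISS]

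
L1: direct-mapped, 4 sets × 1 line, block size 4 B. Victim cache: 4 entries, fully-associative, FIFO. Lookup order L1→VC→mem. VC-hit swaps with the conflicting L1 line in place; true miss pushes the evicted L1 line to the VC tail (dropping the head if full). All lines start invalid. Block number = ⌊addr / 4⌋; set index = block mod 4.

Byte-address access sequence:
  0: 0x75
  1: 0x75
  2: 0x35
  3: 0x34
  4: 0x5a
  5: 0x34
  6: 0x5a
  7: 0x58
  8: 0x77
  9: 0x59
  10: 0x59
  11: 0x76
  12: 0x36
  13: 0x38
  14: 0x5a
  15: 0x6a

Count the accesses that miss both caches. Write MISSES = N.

0: 0x75 (blk 29, set 1) → MISS  vc=[]
1: 0x75 (blk 29, set 1) → L1-HIT  vc=[]
2: 0x35 (blk 13, set 1) → MISS  vc=[29]
3: 0x34 (blk 13, set 1) → L1-HIT  vc=[29]
4: 0x5a (blk 22, set 2) → MISS  vc=[29]
5: 0x34 (blk 13, set 1) → L1-HIT  vc=[29]
6: 0x5a (blk 22, set 2) → L1-HIT  vc=[29]
7: 0x58 (blk 22, set 2) → L1-HIT  vc=[29]
8: 0x77 (blk 29, set 1) → VC-HIT  vc=[13]
9: 0x59 (blk 22, set 2) → L1-HIT  vc=[13]
10: 0x59 (blk 22, set 2) → L1-HIT  vc=[13]
11: 0x76 (blk 29, set 1) → L1-HIT  vc=[13]
12: 0x36 (blk 13, set 1) → VC-HIT  vc=[29]
13: 0x38 (blk 14, set 2) → MISS  vc=[29, 22]
14: 0x5a (blk 22, set 2) → VC-HIT  vc=[29, 14]
15: 0x6a (blk 26, set 2) → MISS  vc=[29, 14, 22]

MISSES = 5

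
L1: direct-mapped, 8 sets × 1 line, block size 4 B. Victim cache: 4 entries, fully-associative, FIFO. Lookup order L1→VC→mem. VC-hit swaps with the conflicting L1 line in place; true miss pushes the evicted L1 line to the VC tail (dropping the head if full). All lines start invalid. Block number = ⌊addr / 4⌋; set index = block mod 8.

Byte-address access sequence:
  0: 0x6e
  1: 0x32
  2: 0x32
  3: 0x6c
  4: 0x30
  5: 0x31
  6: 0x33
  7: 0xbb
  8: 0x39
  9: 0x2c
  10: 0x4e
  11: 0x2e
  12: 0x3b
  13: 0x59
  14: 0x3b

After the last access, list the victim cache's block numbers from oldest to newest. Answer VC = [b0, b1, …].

0: 0x6e (blk 27, set 3) → MISS  vc=[]
1: 0x32 (blk 12, set 4) → MISS  vc=[]
2: 0x32 (blk 12, set 4) → L1-HIT  vc=[]
3: 0x6c (blk 27, set 3) → L1-HIT  vc=[]
4: 0x30 (blk 12, set 4) → L1-HIT  vc=[]
5: 0x31 (blk 12, set 4) → L1-HIT  vc=[]
6: 0x33 (blk 12, set 4) → L1-HIT  vc=[]
7: 0xbb (blk 46, set 6) → MISS  vc=[]
8: 0x39 (blk 14, set 6) → MISS  vc=[46]
9: 0x2c (blk 11, set 3) → MISS  vc=[46, 27]
10: 0x4e (blk 19, set 3) → MISS  vc=[46, 27, 11]
11: 0x2e (blk 11, set 3) → VC-HIT  vc=[46, 27, 19]
12: 0x3b (blk 14, set 6) → L1-HIT  vc=[46, 27, 19]
13: 0x59 (blk 22, set 6) → MISS  vc=[46, 27, 19, 14]
14: 0x3b (blk 14, set 6) → VC-HIT  vc=[46, 27, 19, 22]

VC = [46, 27, 19, 22]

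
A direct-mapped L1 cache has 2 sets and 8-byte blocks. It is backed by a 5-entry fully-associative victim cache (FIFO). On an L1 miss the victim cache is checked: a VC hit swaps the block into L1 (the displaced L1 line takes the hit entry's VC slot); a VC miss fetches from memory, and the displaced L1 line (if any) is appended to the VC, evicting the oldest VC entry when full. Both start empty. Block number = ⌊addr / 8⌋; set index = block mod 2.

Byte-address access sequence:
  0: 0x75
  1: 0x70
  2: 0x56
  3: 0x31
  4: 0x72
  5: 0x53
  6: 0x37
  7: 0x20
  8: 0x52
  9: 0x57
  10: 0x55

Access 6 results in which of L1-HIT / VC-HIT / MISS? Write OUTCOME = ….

0: 0x75 (blk 14, set 0) → MISS  vc=[]
1: 0x70 (blk 14, set 0) → L1-HIT  vc=[]
2: 0x56 (blk 10, set 0) → MISS  vc=[14]
3: 0x31 (blk 6, set 0) → MISS  vc=[14, 10]
4: 0x72 (blk 14, set 0) → VC-HIT  vc=[6, 10]
5: 0x53 (blk 10, set 0) → VC-HIT  vc=[6, 14]
6: 0x37 (blk 6, set 0) → VC-HIT  vc=[10, 14]
7: 0x20 (blk 4, set 0) → MISS  vc=[10, 14, 6]
8: 0x52 (blk 10, set 0) → VC-HIT  vc=[4, 14, 6]
9: 0x57 (blk 10, set 0) → L1-HIT  vc=[4, 14, 6]
10: 0x55 (blk 10, set 0) → L1-HIT  vc=[4, 14, 6]

OUTCOME = VC-HIT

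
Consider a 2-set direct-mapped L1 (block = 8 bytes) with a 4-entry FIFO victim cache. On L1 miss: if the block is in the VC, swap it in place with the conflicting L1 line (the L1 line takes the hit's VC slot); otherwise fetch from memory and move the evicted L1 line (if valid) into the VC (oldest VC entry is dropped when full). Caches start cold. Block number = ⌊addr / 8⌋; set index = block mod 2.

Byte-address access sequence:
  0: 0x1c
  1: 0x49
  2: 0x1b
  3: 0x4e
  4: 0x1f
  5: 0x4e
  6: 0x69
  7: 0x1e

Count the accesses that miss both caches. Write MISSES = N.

MISSES = 3

  [0] addr=0x1c blk=3 s=1: MISS | VC []
  [1] addr=0x49 blk=9 s=1: MISS | VC [3]
  [2] addr=0x1b blk=3 s=1: VC-HIT | VC [9]
  [3] addr=0x4e blk=9 s=1: VC-HIT | VC [3]
  [4] addr=0x1f blk=3 s=1: VC-HIT | VC [9]
  [5] addr=0x4e blk=9 s=1: VC-HIT | VC [3]
  [6] addr=0x69 blk=13 s=1: MISS | VC [3, 9]
  [7] addr=0x1e blk=3 s=1: VC-HIT | VC [13, 9]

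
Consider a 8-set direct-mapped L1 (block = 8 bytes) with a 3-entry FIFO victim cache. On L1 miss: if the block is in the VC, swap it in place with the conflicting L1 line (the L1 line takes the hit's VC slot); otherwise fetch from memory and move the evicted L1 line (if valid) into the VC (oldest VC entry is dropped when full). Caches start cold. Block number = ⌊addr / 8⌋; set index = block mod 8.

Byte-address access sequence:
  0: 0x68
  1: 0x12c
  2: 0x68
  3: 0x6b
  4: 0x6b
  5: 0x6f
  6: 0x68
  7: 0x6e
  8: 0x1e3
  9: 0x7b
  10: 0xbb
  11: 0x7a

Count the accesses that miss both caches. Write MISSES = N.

MISSES = 5

0: 0x68 (blk 13, set 5) → MISS  vc=[]
1: 0x12c (blk 37, set 5) → MISS  vc=[13]
2: 0x68 (blk 13, set 5) → VC-HIT  vc=[37]
3: 0x6b (blk 13, set 5) → L1-HIT  vc=[37]
4: 0x6b (blk 13, set 5) → L1-HIT  vc=[37]
5: 0x6f (blk 13, set 5) → L1-HIT  vc=[37]
6: 0x68 (blk 13, set 5) → L1-HIT  vc=[37]
7: 0x6e (blk 13, set 5) → L1-HIT  vc=[37]
8: 0x1e3 (blk 60, set 4) → MISS  vc=[37]
9: 0x7b (blk 15, set 7) → MISS  vc=[37]
10: 0xbb (blk 23, set 7) → MISS  vc=[37, 15]
11: 0x7a (blk 15, set 7) → VC-HIT  vc=[37, 23]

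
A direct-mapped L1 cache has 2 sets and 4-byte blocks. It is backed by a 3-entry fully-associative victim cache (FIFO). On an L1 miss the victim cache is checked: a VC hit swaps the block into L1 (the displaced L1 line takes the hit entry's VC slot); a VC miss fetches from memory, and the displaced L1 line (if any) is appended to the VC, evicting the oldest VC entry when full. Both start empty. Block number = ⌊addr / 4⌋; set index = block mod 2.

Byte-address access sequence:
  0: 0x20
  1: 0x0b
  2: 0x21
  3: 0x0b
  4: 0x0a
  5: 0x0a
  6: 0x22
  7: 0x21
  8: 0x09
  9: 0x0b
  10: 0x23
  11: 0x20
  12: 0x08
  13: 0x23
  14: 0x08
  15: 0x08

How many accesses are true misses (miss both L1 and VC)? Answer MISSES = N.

#0 0x20→b8/s0 MISS; vc=[]
#1 0xb→b2/s0 MISS; vc=[8]
#2 0x21→b8/s0 VC-HIT; vc=[2]
#3 0xb→b2/s0 VC-HIT; vc=[8]
#4 0xa→b2/s0 L1-HIT; vc=[8]
#5 0xa→b2/s0 L1-HIT; vc=[8]
#6 0x22→b8/s0 VC-HIT; vc=[2]
#7 0x21→b8/s0 L1-HIT; vc=[2]
#8 0x9→b2/s0 VC-HIT; vc=[8]
#9 0xb→b2/s0 L1-HIT; vc=[8]
#10 0x23→b8/s0 VC-HIT; vc=[2]
#11 0x20→b8/s0 L1-HIT; vc=[2]
#12 0x8→b2/s0 VC-HIT; vc=[8]
#13 0x23→b8/s0 VC-HIT; vc=[2]
#14 0x8→b2/s0 VC-HIT; vc=[8]
#15 0x8→b2/s0 L1-HIT; vc=[8]

MISSES = 2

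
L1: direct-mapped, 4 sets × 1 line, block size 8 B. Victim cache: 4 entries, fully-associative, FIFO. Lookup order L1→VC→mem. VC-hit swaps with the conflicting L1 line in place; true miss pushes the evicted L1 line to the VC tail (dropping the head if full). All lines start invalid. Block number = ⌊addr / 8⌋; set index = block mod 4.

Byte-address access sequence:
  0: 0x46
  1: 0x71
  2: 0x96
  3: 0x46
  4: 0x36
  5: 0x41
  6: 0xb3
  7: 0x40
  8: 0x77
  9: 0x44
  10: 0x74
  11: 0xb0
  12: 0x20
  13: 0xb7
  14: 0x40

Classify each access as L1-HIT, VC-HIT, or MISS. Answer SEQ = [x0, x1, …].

SEQ = [MISS, MISS, MISS, L1-HIT, MISS, L1-HIT, MISS, L1-HIT, VC-HIT, L1-HIT, L1-HIT, VC-HIT, MISS, L1-HIT, VC-HIT]

#0 0x46→b8/s0 MISS; vc=[]
#1 0x71→b14/s2 MISS; vc=[]
#2 0x96→b18/s2 MISS; vc=[14]
#3 0x46→b8/s0 L1-HIT; vc=[14]
#4 0x36→b6/s2 MISS; vc=[14,18]
#5 0x41→b8/s0 L1-HIT; vc=[14,18]
#6 0xb3→b22/s2 MISS; vc=[14,18,6]
#7 0x40→b8/s0 L1-HIT; vc=[14,18,6]
#8 0x77→b14/s2 VC-HIT; vc=[22,18,6]
#9 0x44→b8/s0 L1-HIT; vc=[22,18,6]
#10 0x74→b14/s2 L1-HIT; vc=[22,18,6]
#11 0xb0→b22/s2 VC-HIT; vc=[14,18,6]
#12 0x20→b4/s0 MISS; vc=[14,18,6,8]
#13 0xb7→b22/s2 L1-HIT; vc=[14,18,6,8]
#14 0x40→b8/s0 VC-HIT; vc=[14,18,6,4]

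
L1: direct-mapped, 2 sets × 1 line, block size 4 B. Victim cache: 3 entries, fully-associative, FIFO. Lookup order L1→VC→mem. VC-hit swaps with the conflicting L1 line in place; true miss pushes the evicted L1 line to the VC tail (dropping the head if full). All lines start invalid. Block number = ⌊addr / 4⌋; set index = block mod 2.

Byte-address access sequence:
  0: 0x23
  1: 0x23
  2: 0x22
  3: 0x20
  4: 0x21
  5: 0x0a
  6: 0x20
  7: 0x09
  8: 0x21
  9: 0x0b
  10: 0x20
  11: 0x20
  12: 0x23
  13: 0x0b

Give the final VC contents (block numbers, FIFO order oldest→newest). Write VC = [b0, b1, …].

  [0] addr=0x23 blk=8 s=0: MISS | VC []
  [1] addr=0x23 blk=8 s=0: L1-HIT | VC []
  [2] addr=0x22 blk=8 s=0: L1-HIT | VC []
  [3] addr=0x20 blk=8 s=0: L1-HIT | VC []
  [4] addr=0x21 blk=8 s=0: L1-HIT | VC []
  [5] addr=0xa blk=2 s=0: MISS | VC [8]
  [6] addr=0x20 blk=8 s=0: VC-HIT | VC [2]
  [7] addr=0x9 blk=2 s=0: VC-HIT | VC [8]
  [8] addr=0x21 blk=8 s=0: VC-HIT | VC [2]
  [9] addr=0xb blk=2 s=0: VC-HIT | VC [8]
  [10] addr=0x20 blk=8 s=0: VC-HIT | VC [2]
  [11] addr=0x20 blk=8 s=0: L1-HIT | VC [2]
  [12] addr=0x23 blk=8 s=0: L1-HIT | VC [2]
  [13] addr=0xb blk=2 s=0: VC-HIT | VC [8]

VC = [8]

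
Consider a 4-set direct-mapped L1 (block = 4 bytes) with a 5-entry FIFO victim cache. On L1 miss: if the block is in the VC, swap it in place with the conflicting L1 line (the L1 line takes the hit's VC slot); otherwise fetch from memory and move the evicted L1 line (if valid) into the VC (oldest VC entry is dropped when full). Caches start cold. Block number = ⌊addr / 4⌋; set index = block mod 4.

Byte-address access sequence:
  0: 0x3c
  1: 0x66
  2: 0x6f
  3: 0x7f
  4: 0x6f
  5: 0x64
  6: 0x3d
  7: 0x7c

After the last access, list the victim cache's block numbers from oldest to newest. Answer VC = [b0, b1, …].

0: 0x3c (blk 15, set 3) → MISS  vc=[]
1: 0x66 (blk 25, set 1) → MISS  vc=[]
2: 0x6f (blk 27, set 3) → MISS  vc=[15]
3: 0x7f (blk 31, set 3) → MISS  vc=[15, 27]
4: 0x6f (blk 27, set 3) → VC-HIT  vc=[15, 31]
5: 0x64 (blk 25, set 1) → L1-HIT  vc=[15, 31]
6: 0x3d (blk 15, set 3) → VC-HIT  vc=[27, 31]
7: 0x7c (blk 31, set 3) → VC-HIT  vc=[27, 15]

VC = [27, 15]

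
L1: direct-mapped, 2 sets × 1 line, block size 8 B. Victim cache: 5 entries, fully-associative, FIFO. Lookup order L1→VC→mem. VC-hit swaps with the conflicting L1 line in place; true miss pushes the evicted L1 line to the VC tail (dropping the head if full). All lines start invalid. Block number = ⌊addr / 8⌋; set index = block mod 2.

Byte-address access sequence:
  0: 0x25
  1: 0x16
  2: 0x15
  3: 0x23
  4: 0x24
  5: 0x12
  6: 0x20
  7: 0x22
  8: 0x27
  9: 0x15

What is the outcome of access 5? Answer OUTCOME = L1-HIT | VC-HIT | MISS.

OUTCOME = VC-HIT

0: 0x25 (blk 4, set 0) → MISS  vc=[]
1: 0x16 (blk 2, set 0) → MISS  vc=[4]
2: 0x15 (blk 2, set 0) → L1-HIT  vc=[4]
3: 0x23 (blk 4, set 0) → VC-HIT  vc=[2]
4: 0x24 (blk 4, set 0) → L1-HIT  vc=[2]
5: 0x12 (blk 2, set 0) → VC-HIT  vc=[4]
6: 0x20 (blk 4, set 0) → VC-HIT  vc=[2]
7: 0x22 (blk 4, set 0) → L1-HIT  vc=[2]
8: 0x27 (blk 4, set 0) → L1-HIT  vc=[2]
9: 0x15 (blk 2, set 0) → VC-HIT  vc=[4]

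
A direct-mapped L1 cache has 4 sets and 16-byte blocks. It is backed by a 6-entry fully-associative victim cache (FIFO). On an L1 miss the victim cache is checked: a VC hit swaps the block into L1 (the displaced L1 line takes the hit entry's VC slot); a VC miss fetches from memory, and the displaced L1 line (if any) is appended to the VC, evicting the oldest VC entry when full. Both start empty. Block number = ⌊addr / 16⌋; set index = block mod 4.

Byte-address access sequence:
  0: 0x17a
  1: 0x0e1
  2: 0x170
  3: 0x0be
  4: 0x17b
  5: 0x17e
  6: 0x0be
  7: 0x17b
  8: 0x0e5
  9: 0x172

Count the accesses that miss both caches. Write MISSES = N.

MISSES = 3

0: 0x17a (blk 23, set 3) → MISS  vc=[]
1: 0xe1 (blk 14, set 2) → MISS  vc=[]
2: 0x170 (blk 23, set 3) → L1-HIT  vc=[]
3: 0xbe (blk 11, set 3) → MISS  vc=[23]
4: 0x17b (blk 23, set 3) → VC-HIT  vc=[11]
5: 0x17e (blk 23, set 3) → L1-HIT  vc=[11]
6: 0xbe (blk 11, set 3) → VC-HIT  vc=[23]
7: 0x17b (blk 23, set 3) → VC-HIT  vc=[11]
8: 0xe5 (blk 14, set 2) → L1-HIT  vc=[11]
9: 0x172 (blk 23, set 3) → L1-HIT  vc=[11]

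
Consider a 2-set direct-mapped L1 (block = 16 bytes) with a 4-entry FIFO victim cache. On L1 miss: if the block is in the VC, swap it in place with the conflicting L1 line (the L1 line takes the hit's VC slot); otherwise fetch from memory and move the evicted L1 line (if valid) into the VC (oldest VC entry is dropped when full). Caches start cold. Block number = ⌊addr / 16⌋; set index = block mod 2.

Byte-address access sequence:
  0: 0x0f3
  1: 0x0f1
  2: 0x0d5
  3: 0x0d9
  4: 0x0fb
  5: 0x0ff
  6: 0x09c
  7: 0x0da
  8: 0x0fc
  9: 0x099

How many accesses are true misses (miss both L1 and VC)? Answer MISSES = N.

  [0] addr=0xf3 blk=15 s=1: MISS | VC []
  [1] addr=0xf1 blk=15 s=1: L1-HIT | VC []
  [2] addr=0xd5 blk=13 s=1: MISS | VC [15]
  [3] addr=0xd9 blk=13 s=1: L1-HIT | VC [15]
  [4] addr=0xfb blk=15 s=1: VC-HIT | VC [13]
  [5] addr=0xff blk=15 s=1: L1-HIT | VC [13]
  [6] addr=0x9c blk=9 s=1: MISS | VC [13, 15]
  [7] addr=0xda blk=13 s=1: VC-HIT | VC [9, 15]
  [8] addr=0xfc blk=15 s=1: VC-HIT | VC [9, 13]
  [9] addr=0x99 blk=9 s=1: VC-HIT | VC [15, 13]

MISSES = 3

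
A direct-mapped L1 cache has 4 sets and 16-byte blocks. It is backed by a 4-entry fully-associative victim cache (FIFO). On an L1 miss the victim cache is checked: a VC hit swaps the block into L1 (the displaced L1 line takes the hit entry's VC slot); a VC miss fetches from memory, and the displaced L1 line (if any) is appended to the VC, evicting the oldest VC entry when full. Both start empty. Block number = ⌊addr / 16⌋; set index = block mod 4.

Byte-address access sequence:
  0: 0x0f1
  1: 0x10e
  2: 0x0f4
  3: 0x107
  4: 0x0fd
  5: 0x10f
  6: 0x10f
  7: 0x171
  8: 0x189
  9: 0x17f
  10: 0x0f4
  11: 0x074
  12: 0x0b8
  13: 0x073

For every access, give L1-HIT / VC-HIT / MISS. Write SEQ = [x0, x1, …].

SEQ = [MISS, MISS, L1-HIT, L1-HIT, L1-HIT, L1-HIT, L1-HIT, MISS, MISS, L1-HIT, VC-HIT, MISS, MISS, VC-HIT]

#0 0xf1→b15/s3 MISS; vc=[]
#1 0x10e→b16/s0 MISS; vc=[]
#2 0xf4→b15/s3 L1-HIT; vc=[]
#3 0x107→b16/s0 L1-HIT; vc=[]
#4 0xfd→b15/s3 L1-HIT; vc=[]
#5 0x10f→b16/s0 L1-HIT; vc=[]
#6 0x10f→b16/s0 L1-HIT; vc=[]
#7 0x171→b23/s3 MISS; vc=[15]
#8 0x189→b24/s0 MISS; vc=[15,16]
#9 0x17f→b23/s3 L1-HIT; vc=[15,16]
#10 0xf4→b15/s3 VC-HIT; vc=[23,16]
#11 0x74→b7/s3 MISS; vc=[23,16,15]
#12 0xb8→b11/s3 MISS; vc=[23,16,15,7]
#13 0x73→b7/s3 VC-HIT; vc=[23,16,15,11]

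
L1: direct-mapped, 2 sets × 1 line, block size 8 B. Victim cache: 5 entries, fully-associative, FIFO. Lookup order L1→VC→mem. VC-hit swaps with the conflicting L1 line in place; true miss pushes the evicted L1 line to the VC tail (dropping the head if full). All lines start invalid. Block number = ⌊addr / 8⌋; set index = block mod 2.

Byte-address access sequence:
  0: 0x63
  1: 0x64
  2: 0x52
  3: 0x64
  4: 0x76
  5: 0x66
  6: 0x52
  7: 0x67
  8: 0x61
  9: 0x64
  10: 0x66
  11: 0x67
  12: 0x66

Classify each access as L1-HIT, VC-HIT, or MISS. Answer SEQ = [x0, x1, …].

SEQ = [MISS, L1-HIT, MISS, VC-HIT, MISS, VC-HIT, VC-HIT, VC-HIT, L1-HIT, L1-HIT, L1-HIT, L1-HIT, L1-HIT]

#0 0x63→b12/s0 MISS; vc=[]
#1 0x64→b12/s0 L1-HIT; vc=[]
#2 0x52→b10/s0 MISS; vc=[12]
#3 0x64→b12/s0 VC-HIT; vc=[10]
#4 0x76→b14/s0 MISS; vc=[10,12]
#5 0x66→b12/s0 VC-HIT; vc=[10,14]
#6 0x52→b10/s0 VC-HIT; vc=[12,14]
#7 0x67→b12/s0 VC-HIT; vc=[10,14]
#8 0x61→b12/s0 L1-HIT; vc=[10,14]
#9 0x64→b12/s0 L1-HIT; vc=[10,14]
#10 0x66→b12/s0 L1-HIT; vc=[10,14]
#11 0x67→b12/s0 L1-HIT; vc=[10,14]
#12 0x66→b12/s0 L1-HIT; vc=[10,14]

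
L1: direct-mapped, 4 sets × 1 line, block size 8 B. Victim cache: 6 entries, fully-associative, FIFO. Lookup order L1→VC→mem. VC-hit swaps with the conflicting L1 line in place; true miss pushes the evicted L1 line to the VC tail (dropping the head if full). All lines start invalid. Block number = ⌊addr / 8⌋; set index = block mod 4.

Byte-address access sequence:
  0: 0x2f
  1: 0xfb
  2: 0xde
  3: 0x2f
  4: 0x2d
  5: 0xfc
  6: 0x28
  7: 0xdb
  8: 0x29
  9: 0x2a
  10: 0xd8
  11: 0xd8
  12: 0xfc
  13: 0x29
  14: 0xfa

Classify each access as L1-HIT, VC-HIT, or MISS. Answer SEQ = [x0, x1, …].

0: 0x2f (blk 5, set 1) → MISS  vc=[]
1: 0xfb (blk 31, set 3) → MISS  vc=[]
2: 0xde (blk 27, set 3) → MISS  vc=[31]
3: 0x2f (blk 5, set 1) → L1-HIT  vc=[31]
4: 0x2d (blk 5, set 1) → L1-HIT  vc=[31]
5: 0xfc (blk 31, set 3) → VC-HIT  vc=[27]
6: 0x28 (blk 5, set 1) → L1-HIT  vc=[27]
7: 0xdb (blk 27, set 3) → VC-HIT  vc=[31]
8: 0x29 (blk 5, set 1) → L1-HIT  vc=[31]
9: 0x2a (blk 5, set 1) → L1-HIT  vc=[31]
10: 0xd8 (blk 27, set 3) → L1-HIT  vc=[31]
11: 0xd8 (blk 27, set 3) → L1-HIT  vc=[31]
12: 0xfc (blk 31, set 3) → VC-HIT  vc=[27]
13: 0x29 (blk 5, set 1) → L1-HIT  vc=[27]
14: 0xfa (blk 31, set 3) → L1-HIT  vc=[27]

SEQ = [MISS, MISS, MISS, L1-HIT, L1-HIT, VC-HIT, L1-HIT, VC-HIT, L1-HIT, L1-HIT, L1-HIT, L1-HIT, VC-HIT, L1-HIT, L1-HIT]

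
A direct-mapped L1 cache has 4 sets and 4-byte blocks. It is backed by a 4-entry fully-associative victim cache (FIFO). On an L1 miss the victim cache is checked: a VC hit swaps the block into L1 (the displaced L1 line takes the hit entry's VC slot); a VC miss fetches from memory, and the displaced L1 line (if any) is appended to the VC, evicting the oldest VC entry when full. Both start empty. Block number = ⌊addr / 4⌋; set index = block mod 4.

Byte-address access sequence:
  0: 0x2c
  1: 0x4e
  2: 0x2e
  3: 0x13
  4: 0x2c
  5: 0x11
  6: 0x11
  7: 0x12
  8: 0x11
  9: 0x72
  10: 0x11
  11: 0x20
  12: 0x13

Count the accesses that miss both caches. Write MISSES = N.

MISSES = 5

  [0] addr=0x2c blk=11 s=3: MISS | VC []
  [1] addr=0x4e blk=19 s=3: MISS | VC [11]
  [2] addr=0x2e blk=11 s=3: VC-HIT | VC [19]
  [3] addr=0x13 blk=4 s=0: MISS | VC [19]
  [4] addr=0x2c blk=11 s=3: L1-HIT | VC [19]
  [5] addr=0x11 blk=4 s=0: L1-HIT | VC [19]
  [6] addr=0x11 blk=4 s=0: L1-HIT | VC [19]
  [7] addr=0x12 blk=4 s=0: L1-HIT | VC [19]
  [8] addr=0x11 blk=4 s=0: L1-HIT | VC [19]
  [9] addr=0x72 blk=28 s=0: MISS | VC [19, 4]
  [10] addr=0x11 blk=4 s=0: VC-HIT | VC [19, 28]
  [11] addr=0x20 blk=8 s=0: MISS | VC [19, 28, 4]
  [12] addr=0x13 blk=4 s=0: VC-HIT | VC [19, 28, 8]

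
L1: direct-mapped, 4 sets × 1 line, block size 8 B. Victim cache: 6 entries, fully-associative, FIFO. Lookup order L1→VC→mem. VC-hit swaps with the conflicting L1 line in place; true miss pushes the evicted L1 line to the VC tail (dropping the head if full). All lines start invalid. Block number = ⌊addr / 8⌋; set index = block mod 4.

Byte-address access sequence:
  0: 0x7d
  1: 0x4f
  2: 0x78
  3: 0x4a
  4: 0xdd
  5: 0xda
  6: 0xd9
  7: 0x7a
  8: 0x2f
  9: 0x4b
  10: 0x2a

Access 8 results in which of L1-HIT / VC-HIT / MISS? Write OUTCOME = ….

0: 0x7d (blk 15, set 3) → MISS  vc=[]
1: 0x4f (blk 9, set 1) → MISS  vc=[]
2: 0x78 (blk 15, set 3) → L1-HIT  vc=[]
3: 0x4a (blk 9, set 1) → L1-HIT  vc=[]
4: 0xdd (blk 27, set 3) → MISS  vc=[15]
5: 0xda (blk 27, set 3) → L1-HIT  vc=[15]
6: 0xd9 (blk 27, set 3) → L1-HIT  vc=[15]
7: 0x7a (blk 15, set 3) → VC-HIT  vc=[27]
8: 0x2f (blk 5, set 1) → MISS  vc=[27, 9]
9: 0x4b (blk 9, set 1) → VC-HIT  vc=[27, 5]
10: 0x2a (blk 5, set 1) → VC-HIT  vc=[27, 9]

OUTCOME = MISS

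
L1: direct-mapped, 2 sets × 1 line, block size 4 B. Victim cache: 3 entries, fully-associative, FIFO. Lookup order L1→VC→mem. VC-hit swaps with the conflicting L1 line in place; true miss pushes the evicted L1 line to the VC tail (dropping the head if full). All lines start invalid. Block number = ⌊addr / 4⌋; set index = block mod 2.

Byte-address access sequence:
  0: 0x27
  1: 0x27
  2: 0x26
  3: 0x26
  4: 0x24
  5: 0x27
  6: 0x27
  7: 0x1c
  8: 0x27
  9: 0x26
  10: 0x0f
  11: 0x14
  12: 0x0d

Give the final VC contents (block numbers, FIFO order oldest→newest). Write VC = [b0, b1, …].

VC = [7, 9, 5]

#0 0x27→b9/s1 MISS; vc=[]
#1 0x27→b9/s1 L1-HIT; vc=[]
#2 0x26→b9/s1 L1-HIT; vc=[]
#3 0x26→b9/s1 L1-HIT; vc=[]
#4 0x24→b9/s1 L1-HIT; vc=[]
#5 0x27→b9/s1 L1-HIT; vc=[]
#6 0x27→b9/s1 L1-HIT; vc=[]
#7 0x1c→b7/s1 MISS; vc=[9]
#8 0x27→b9/s1 VC-HIT; vc=[7]
#9 0x26→b9/s1 L1-HIT; vc=[7]
#10 0xf→b3/s1 MISS; vc=[7,9]
#11 0x14→b5/s1 MISS; vc=[7,9,3]
#12 0xd→b3/s1 VC-HIT; vc=[7,9,5]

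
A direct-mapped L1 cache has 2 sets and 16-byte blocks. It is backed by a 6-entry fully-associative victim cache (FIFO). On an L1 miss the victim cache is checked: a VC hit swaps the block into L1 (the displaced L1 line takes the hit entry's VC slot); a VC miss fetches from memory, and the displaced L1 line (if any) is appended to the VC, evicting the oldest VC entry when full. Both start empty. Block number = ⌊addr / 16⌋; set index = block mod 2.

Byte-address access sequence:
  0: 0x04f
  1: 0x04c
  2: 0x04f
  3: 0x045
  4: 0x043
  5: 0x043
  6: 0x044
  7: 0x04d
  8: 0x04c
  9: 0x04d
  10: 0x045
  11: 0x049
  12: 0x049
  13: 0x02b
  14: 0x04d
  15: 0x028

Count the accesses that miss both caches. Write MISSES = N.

#0 0x4f→b4/s0 MISS; vc=[]
#1 0x4c→b4/s0 L1-HIT; vc=[]
#2 0x4f→b4/s0 L1-HIT; vc=[]
#3 0x45→b4/s0 L1-HIT; vc=[]
#4 0x43→b4/s0 L1-HIT; vc=[]
#5 0x43→b4/s0 L1-HIT; vc=[]
#6 0x44→b4/s0 L1-HIT; vc=[]
#7 0x4d→b4/s0 L1-HIT; vc=[]
#8 0x4c→b4/s0 L1-HIT; vc=[]
#9 0x4d→b4/s0 L1-HIT; vc=[]
#10 0x45→b4/s0 L1-HIT; vc=[]
#11 0x49→b4/s0 L1-HIT; vc=[]
#12 0x49→b4/s0 L1-HIT; vc=[]
#13 0x2b→b2/s0 MISS; vc=[4]
#14 0x4d→b4/s0 VC-HIT; vc=[2]
#15 0x28→b2/s0 VC-HIT; vc=[4]

MISSES = 2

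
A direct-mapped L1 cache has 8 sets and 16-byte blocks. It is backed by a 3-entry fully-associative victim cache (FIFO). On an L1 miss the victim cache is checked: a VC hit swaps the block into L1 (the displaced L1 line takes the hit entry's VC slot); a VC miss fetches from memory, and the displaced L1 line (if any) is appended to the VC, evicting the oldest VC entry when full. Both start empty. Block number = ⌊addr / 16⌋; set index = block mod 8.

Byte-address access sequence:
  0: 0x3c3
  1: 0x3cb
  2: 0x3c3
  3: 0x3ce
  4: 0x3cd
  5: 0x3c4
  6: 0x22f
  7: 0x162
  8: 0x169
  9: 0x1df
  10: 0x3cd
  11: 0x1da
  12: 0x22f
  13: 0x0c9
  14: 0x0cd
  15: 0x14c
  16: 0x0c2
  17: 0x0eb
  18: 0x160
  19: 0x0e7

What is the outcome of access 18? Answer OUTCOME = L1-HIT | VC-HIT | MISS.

OUTCOME = VC-HIT

#0 0x3c3→b60/s4 MISS; vc=[]
#1 0x3cb→b60/s4 L1-HIT; vc=[]
#2 0x3c3→b60/s4 L1-HIT; vc=[]
#3 0x3ce→b60/s4 L1-HIT; vc=[]
#4 0x3cd→b60/s4 L1-HIT; vc=[]
#5 0x3c4→b60/s4 L1-HIT; vc=[]
#6 0x22f→b34/s2 MISS; vc=[]
#7 0x162→b22/s6 MISS; vc=[]
#8 0x169→b22/s6 L1-HIT; vc=[]
#9 0x1df→b29/s5 MISS; vc=[]
#10 0x3cd→b60/s4 L1-HIT; vc=[]
#11 0x1da→b29/s5 L1-HIT; vc=[]
#12 0x22f→b34/s2 L1-HIT; vc=[]
#13 0xc9→b12/s4 MISS; vc=[60]
#14 0xcd→b12/s4 L1-HIT; vc=[60]
#15 0x14c→b20/s4 MISS; vc=[60,12]
#16 0xc2→b12/s4 VC-HIT; vc=[60,20]
#17 0xeb→b14/s6 MISS; vc=[60,20,22]
#18 0x160→b22/s6 VC-HIT; vc=[60,20,14]
#19 0xe7→b14/s6 VC-HIT; vc=[60,20,22]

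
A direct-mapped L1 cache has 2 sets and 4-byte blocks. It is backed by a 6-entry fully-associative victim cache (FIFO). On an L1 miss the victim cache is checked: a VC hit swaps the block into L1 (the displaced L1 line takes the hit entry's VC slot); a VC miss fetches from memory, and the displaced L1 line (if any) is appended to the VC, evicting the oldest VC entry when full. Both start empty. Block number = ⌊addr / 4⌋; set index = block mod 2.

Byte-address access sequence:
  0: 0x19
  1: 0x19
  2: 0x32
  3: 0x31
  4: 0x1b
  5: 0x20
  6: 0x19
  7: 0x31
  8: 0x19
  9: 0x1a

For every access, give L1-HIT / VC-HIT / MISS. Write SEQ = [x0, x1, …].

#0 0x19→b6/s0 MISS; vc=[]
#1 0x19→b6/s0 L1-HIT; vc=[]
#2 0x32→b12/s0 MISS; vc=[6]
#3 0x31→b12/s0 L1-HIT; vc=[6]
#4 0x1b→b6/s0 VC-HIT; vc=[12]
#5 0x20→b8/s0 MISS; vc=[12,6]
#6 0x19→b6/s0 VC-HIT; vc=[12,8]
#7 0x31→b12/s0 VC-HIT; vc=[6,8]
#8 0x19→b6/s0 VC-HIT; vc=[12,8]
#9 0x1a→b6/s0 L1-HIT; vc=[12,8]

SEQ = [MISS, L1-HIT, MISS, L1-HIT, VC-HIT, MISS, VC-HIT, VC-HIT, VC-HIT, L1-HIT]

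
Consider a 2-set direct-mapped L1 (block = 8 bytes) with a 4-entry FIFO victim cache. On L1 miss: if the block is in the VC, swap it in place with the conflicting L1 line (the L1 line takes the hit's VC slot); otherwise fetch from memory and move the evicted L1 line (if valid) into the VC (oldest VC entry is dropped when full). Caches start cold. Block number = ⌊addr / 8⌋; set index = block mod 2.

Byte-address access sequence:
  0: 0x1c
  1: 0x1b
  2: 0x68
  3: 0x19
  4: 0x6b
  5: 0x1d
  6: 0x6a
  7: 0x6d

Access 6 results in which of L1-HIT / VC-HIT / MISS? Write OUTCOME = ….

  [0] addr=0x1c blk=3 s=1: MISS | VC []
  [1] addr=0x1b blk=3 s=1: L1-HIT | VC []
  [2] addr=0x68 blk=13 s=1: MISS | VC [3]
  [3] addr=0x19 blk=3 s=1: VC-HIT | VC [13]
  [4] addr=0x6b blk=13 s=1: VC-HIT | VC [3]
  [5] addr=0x1d blk=3 s=1: VC-HIT | VC [13]
  [6] addr=0x6a blk=13 s=1: VC-HIT | VC [3]
  [7] addr=0x6d blk=13 s=1: L1-HIT | VC [3]

OUTCOME = VC-HIT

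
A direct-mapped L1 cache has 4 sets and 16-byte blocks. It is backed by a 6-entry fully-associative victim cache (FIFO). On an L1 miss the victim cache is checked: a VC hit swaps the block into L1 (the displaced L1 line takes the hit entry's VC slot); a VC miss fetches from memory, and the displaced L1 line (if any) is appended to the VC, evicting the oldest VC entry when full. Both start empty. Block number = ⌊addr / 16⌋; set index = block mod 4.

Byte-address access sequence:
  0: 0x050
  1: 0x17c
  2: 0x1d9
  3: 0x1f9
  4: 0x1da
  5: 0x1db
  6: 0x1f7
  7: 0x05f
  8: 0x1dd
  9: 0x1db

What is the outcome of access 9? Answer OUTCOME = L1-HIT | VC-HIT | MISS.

  [0] addr=0x50 blk=5 s=1: MISS | VC []
  [1] addr=0x17c blk=23 s=3: MISS | VC []
  [2] addr=0x1d9 blk=29 s=1: MISS | VC [5]
  [3] addr=0x1f9 blk=31 s=3: MISS | VC [5, 23]
  [4] addr=0x1da blk=29 s=1: L1-HIT | VC [5, 23]
  [5] addr=0x1db blk=29 s=1: L1-HIT | VC [5, 23]
  [6] addr=0x1f7 blk=31 s=3: L1-HIT | VC [5, 23]
  [7] addr=0x5f blk=5 s=1: VC-HIT | VC [29, 23]
  [8] addr=0x1dd blk=29 s=1: VC-HIT | VC [5, 23]
  [9] addr=0x1db blk=29 s=1: L1-HIT | VC [5, 23]

OUTCOME = L1-HIT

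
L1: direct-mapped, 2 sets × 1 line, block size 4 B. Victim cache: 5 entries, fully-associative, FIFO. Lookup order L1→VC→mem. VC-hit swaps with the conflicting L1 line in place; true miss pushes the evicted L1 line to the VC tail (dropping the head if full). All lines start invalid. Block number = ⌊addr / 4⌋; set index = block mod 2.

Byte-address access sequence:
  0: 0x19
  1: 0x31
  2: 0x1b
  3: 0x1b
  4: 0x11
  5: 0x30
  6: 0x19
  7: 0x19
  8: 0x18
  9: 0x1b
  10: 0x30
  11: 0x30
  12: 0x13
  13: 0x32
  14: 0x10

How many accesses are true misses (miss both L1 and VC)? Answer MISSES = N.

MISSES = 3

  [0] addr=0x19 blk=6 s=0: MISS | VC []
  [1] addr=0x31 blk=12 s=0: MISS | VC [6]
  [2] addr=0x1b blk=6 s=0: VC-HIT | VC [12]
  [3] addr=0x1b blk=6 s=0: L1-HIT | VC [12]
  [4] addr=0x11 blk=4 s=0: MISS | VC [12, 6]
  [5] addr=0x30 blk=12 s=0: VC-HIT | VC [4, 6]
  [6] addr=0x19 blk=6 s=0: VC-HIT | VC [4, 12]
  [7] addr=0x19 blk=6 s=0: L1-HIT | VC [4, 12]
  [8] addr=0x18 blk=6 s=0: L1-HIT | VC [4, 12]
  [9] addr=0x1b blk=6 s=0: L1-HIT | VC [4, 12]
  [10] addr=0x30 blk=12 s=0: VC-HIT | VC [4, 6]
  [11] addr=0x30 blk=12 s=0: L1-HIT | VC [4, 6]
  [12] addr=0x13 blk=4 s=0: VC-HIT | VC [12, 6]
  [13] addr=0x32 blk=12 s=0: VC-HIT | VC [4, 6]
  [14] addr=0x10 blk=4 s=0: VC-HIT | VC [12, 6]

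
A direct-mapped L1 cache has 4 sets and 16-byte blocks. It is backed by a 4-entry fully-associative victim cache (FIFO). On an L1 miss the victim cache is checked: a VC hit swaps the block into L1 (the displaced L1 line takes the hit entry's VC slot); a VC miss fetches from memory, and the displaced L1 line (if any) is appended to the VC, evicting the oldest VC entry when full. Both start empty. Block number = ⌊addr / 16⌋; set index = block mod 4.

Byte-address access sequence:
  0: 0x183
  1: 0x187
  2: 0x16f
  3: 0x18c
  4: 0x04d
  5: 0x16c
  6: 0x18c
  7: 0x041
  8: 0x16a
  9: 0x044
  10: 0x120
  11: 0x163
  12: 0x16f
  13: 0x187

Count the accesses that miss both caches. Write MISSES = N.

MISSES = 4

0: 0x183 (blk 24, set 0) → MISS  vc=[]
1: 0x187 (blk 24, set 0) → L1-HIT  vc=[]
2: 0x16f (blk 22, set 2) → MISS  vc=[]
3: 0x18c (blk 24, set 0) → L1-HIT  vc=[]
4: 0x4d (blk 4, set 0) → MISS  vc=[24]
5: 0x16c (blk 22, set 2) → L1-HIT  vc=[24]
6: 0x18c (blk 24, set 0) → VC-HIT  vc=[4]
7: 0x41 (blk 4, set 0) → VC-HIT  vc=[24]
8: 0x16a (blk 22, set 2) → L1-HIT  vc=[24]
9: 0x44 (blk 4, set 0) → L1-HIT  vc=[24]
10: 0x120 (blk 18, set 2) → MISS  vc=[24, 22]
11: 0x163 (blk 22, set 2) → VC-HIT  vc=[24, 18]
12: 0x16f (blk 22, set 2) → L1-HIT  vc=[24, 18]
13: 0x187 (blk 24, set 0) → VC-HIT  vc=[4, 18]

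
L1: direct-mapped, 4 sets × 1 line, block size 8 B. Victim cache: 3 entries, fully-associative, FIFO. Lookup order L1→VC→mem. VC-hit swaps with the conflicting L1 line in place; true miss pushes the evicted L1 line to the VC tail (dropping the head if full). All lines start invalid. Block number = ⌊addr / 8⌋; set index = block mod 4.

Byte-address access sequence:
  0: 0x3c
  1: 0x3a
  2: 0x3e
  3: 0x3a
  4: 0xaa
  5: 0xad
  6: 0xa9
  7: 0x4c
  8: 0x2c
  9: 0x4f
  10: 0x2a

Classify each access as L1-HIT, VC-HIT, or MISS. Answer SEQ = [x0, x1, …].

  [0] addr=0x3c blk=7 s=3: MISS | VC []
  [1] addr=0x3a blk=7 s=3: L1-HIT | VC []
  [2] addr=0x3e blk=7 s=3: L1-HIT | VC []
  [3] addr=0x3a blk=7 s=3: L1-HIT | VC []
  [4] addr=0xaa blk=21 s=1: MISS | VC []
  [5] addr=0xad blk=21 s=1: L1-HIT | VC []
  [6] addr=0xa9 blk=21 s=1: L1-HIT | VC []
  [7] addr=0x4c blk=9 s=1: MISS | VC [21]
  [8] addr=0x2c blk=5 s=1: MISS | VC [21, 9]
  [9] addr=0x4f blk=9 s=1: VC-HIT | VC [21, 5]
  [10] addr=0x2a blk=5 s=1: VC-HIT | VC [21, 9]

SEQ = [MISS, L1-HIT, L1-HIT, L1-HIT, MISS, L1-HIT, L1-HIT, MISS, MISS, VC-HIT, VC-HIT]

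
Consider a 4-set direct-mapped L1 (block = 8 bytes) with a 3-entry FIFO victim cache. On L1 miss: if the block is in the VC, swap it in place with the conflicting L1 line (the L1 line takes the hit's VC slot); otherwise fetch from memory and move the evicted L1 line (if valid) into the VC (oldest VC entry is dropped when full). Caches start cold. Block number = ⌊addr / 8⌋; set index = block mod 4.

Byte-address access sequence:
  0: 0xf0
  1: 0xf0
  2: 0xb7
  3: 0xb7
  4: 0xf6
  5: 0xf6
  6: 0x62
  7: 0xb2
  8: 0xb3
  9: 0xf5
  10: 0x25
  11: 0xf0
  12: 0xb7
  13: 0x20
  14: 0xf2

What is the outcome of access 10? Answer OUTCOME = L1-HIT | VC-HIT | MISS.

  [0] addr=0xf0 blk=30 s=2: MISS | VC []
  [1] addr=0xf0 blk=30 s=2: L1-HIT | VC []
  [2] addr=0xb7 blk=22 s=2: MISS | VC [30]
  [3] addr=0xb7 blk=22 s=2: L1-HIT | VC [30]
  [4] addr=0xf6 blk=30 s=2: VC-HIT | VC [22]
  [5] addr=0xf6 blk=30 s=2: L1-HIT | VC [22]
  [6] addr=0x62 blk=12 s=0: MISS | VC [22]
  [7] addr=0xb2 blk=22 s=2: VC-HIT | VC [30]
  [8] addr=0xb3 blk=22 s=2: L1-HIT | VC [30]
  [9] addr=0xf5 blk=30 s=2: VC-HIT | VC [22]
  [10] addr=0x25 blk=4 s=0: MISS | VC [22, 12]
  [11] addr=0xf0 blk=30 s=2: L1-HIT | VC [22, 12]
  [12] addr=0xb7 blk=22 s=2: VC-HIT | VC [30, 12]
  [13] addr=0x20 blk=4 s=0: L1-HIT | VC [30, 12]
  [14] addr=0xf2 blk=30 s=2: VC-HIT | VC [22, 12]

OUTCOME = MISS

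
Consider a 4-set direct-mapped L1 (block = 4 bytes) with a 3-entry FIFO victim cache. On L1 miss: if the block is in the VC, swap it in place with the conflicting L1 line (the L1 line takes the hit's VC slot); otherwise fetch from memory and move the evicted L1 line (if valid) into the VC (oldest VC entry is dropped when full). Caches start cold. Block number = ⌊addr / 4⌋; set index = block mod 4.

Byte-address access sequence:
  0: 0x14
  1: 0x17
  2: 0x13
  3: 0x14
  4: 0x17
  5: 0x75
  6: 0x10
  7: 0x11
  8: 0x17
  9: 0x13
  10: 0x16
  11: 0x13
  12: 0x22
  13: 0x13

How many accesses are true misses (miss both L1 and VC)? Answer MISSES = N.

MISSES = 4

0: 0x14 (blk 5, set 1) → MISS  vc=[]
1: 0x17 (blk 5, set 1) → L1-HIT  vc=[]
2: 0x13 (blk 4, set 0) → MISS  vc=[]
3: 0x14 (blk 5, set 1) → L1-HIT  vc=[]
4: 0x17 (blk 5, set 1) → L1-HIT  vc=[]
5: 0x75 (blk 29, set 1) → MISS  vc=[5]
6: 0x10 (blk 4, set 0) → L1-HIT  vc=[5]
7: 0x11 (blk 4, set 0) → L1-HIT  vc=[5]
8: 0x17 (blk 5, set 1) → VC-HIT  vc=[29]
9: 0x13 (blk 4, set 0) → L1-HIT  vc=[29]
10: 0x16 (blk 5, set 1) → L1-HIT  vc=[29]
11: 0x13 (blk 4, set 0) → L1-HIT  vc=[29]
12: 0x22 (blk 8, set 0) → MISS  vc=[29, 4]
13: 0x13 (blk 4, set 0) → VC-HIT  vc=[29, 8]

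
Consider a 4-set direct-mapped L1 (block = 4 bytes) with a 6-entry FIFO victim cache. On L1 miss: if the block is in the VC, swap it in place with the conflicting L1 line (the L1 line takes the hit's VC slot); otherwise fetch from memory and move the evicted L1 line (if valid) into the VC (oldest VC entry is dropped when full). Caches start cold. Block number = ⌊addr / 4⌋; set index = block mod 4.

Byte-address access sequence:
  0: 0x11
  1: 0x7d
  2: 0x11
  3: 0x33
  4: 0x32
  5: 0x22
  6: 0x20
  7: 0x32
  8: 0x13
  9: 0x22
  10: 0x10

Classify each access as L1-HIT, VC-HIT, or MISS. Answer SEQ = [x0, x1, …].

SEQ = [MISS, MISS, L1-HIT, MISS, L1-HIT, MISS, L1-HIT, VC-HIT, VC-HIT, VC-HIT, VC-HIT]

#0 0x11→b4/s0 MISS; vc=[]
#1 0x7d→b31/s3 MISS; vc=[]
#2 0x11→b4/s0 L1-HIT; vc=[]
#3 0x33→b12/s0 MISS; vc=[4]
#4 0x32→b12/s0 L1-HIT; vc=[4]
#5 0x22→b8/s0 MISS; vc=[4,12]
#6 0x20→b8/s0 L1-HIT; vc=[4,12]
#7 0x32→b12/s0 VC-HIT; vc=[4,8]
#8 0x13→b4/s0 VC-HIT; vc=[12,8]
#9 0x22→b8/s0 VC-HIT; vc=[12,4]
#10 0x10→b4/s0 VC-HIT; vc=[12,8]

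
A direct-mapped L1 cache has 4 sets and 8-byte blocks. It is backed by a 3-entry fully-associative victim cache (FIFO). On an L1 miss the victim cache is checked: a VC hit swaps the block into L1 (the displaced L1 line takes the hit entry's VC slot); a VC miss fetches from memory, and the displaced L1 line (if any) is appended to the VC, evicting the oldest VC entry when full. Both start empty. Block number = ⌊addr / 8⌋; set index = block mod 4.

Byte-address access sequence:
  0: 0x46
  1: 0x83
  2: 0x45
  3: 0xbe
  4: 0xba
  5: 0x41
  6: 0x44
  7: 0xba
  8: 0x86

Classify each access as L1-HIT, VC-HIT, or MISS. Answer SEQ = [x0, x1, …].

0: 0x46 (blk 8, set 0) → MISS  vc=[]
1: 0x83 (blk 16, set 0) → MISS  vc=[8]
2: 0x45 (blk 8, set 0) → VC-HIT  vc=[16]
3: 0xbe (blk 23, set 3) → MISS  vc=[16]
4: 0xba (blk 23, set 3) → L1-HIT  vc=[16]
5: 0x41 (blk 8, set 0) → L1-HIT  vc=[16]
6: 0x44 (blk 8, set 0) → L1-HIT  vc=[16]
7: 0xba (blk 23, set 3) → L1-HIT  vc=[16]
8: 0x86 (blk 16, set 0) → VC-HIT  vc=[8]

SEQ = [MISS, MISS, VC-HIT, MISS, L1-HIT, L1-HIT, L1-HIT, L1-HIT, VC-HIT]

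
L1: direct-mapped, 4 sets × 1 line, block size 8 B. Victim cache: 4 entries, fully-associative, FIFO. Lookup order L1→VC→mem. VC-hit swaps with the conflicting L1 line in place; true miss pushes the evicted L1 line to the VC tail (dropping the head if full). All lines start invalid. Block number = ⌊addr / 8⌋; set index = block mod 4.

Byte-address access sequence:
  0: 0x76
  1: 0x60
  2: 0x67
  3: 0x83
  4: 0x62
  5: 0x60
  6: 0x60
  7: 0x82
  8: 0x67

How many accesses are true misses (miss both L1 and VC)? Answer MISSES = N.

#0 0x76→b14/s2 MISS; vc=[]
#1 0x60→b12/s0 MISS; vc=[]
#2 0x67→b12/s0 L1-HIT; vc=[]
#3 0x83→b16/s0 MISS; vc=[12]
#4 0x62→b12/s0 VC-HIT; vc=[16]
#5 0x60→b12/s0 L1-HIT; vc=[16]
#6 0x60→b12/s0 L1-HIT; vc=[16]
#7 0x82→b16/s0 VC-HIT; vc=[12]
#8 0x67→b12/s0 VC-HIT; vc=[16]

MISSES = 3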